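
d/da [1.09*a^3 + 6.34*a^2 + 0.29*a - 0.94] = 3.27*a^2 + 12.68*a + 0.29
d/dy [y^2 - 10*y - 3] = 2*y - 10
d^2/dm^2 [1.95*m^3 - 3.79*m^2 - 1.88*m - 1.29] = 11.7*m - 7.58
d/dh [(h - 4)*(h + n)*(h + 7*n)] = 3*h^2 + 16*h*n - 8*h + 7*n^2 - 32*n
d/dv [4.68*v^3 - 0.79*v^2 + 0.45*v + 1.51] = 14.04*v^2 - 1.58*v + 0.45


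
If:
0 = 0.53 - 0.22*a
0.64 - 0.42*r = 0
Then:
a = 2.41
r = 1.52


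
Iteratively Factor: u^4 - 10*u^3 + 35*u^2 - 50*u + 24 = (u - 1)*(u^3 - 9*u^2 + 26*u - 24) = (u - 2)*(u - 1)*(u^2 - 7*u + 12) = (u - 3)*(u - 2)*(u - 1)*(u - 4)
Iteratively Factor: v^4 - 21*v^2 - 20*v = (v + 4)*(v^3 - 4*v^2 - 5*v) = (v + 1)*(v + 4)*(v^2 - 5*v) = v*(v + 1)*(v + 4)*(v - 5)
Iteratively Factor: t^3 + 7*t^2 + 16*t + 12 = (t + 2)*(t^2 + 5*t + 6) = (t + 2)*(t + 3)*(t + 2)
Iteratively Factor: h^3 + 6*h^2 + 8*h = (h + 4)*(h^2 + 2*h) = (h + 2)*(h + 4)*(h)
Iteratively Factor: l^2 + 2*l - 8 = (l + 4)*(l - 2)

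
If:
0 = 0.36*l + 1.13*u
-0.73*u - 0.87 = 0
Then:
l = 3.74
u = -1.19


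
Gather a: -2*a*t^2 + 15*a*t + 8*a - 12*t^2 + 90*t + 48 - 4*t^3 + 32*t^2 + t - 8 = a*(-2*t^2 + 15*t + 8) - 4*t^3 + 20*t^2 + 91*t + 40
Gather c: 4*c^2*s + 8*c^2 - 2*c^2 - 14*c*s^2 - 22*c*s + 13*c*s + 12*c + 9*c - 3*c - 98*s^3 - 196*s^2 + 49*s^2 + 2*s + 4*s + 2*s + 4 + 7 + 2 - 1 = c^2*(4*s + 6) + c*(-14*s^2 - 9*s + 18) - 98*s^3 - 147*s^2 + 8*s + 12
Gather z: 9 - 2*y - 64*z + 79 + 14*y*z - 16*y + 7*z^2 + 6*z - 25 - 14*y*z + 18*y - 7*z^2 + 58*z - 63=0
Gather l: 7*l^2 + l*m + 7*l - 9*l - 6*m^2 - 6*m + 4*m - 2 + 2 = 7*l^2 + l*(m - 2) - 6*m^2 - 2*m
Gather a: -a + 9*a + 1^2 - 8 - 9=8*a - 16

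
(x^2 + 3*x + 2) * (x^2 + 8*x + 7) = x^4 + 11*x^3 + 33*x^2 + 37*x + 14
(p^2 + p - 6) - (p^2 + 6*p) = -5*p - 6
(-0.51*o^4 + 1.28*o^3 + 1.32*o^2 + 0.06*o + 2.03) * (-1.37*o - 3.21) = 0.6987*o^5 - 0.1165*o^4 - 5.9172*o^3 - 4.3194*o^2 - 2.9737*o - 6.5163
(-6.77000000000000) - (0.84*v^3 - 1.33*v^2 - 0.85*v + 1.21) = -0.84*v^3 + 1.33*v^2 + 0.85*v - 7.98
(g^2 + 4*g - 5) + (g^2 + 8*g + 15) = 2*g^2 + 12*g + 10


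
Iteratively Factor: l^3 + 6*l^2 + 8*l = (l + 2)*(l^2 + 4*l) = (l + 2)*(l + 4)*(l)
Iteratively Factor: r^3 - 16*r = (r)*(r^2 - 16) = r*(r - 4)*(r + 4)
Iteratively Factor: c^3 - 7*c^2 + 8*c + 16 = (c - 4)*(c^2 - 3*c - 4) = (c - 4)*(c + 1)*(c - 4)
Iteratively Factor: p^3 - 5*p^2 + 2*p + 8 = (p + 1)*(p^2 - 6*p + 8) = (p - 2)*(p + 1)*(p - 4)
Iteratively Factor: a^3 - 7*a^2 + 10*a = (a)*(a^2 - 7*a + 10) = a*(a - 2)*(a - 5)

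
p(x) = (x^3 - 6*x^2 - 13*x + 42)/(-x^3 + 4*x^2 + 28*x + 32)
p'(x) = (3*x^2 - 12*x - 13)/(-x^3 + 4*x^2 + 28*x + 32) + (3*x^2 - 8*x - 28)*(x^3 - 6*x^2 - 13*x + 42)/(-x^3 + 4*x^2 + 28*x + 32)^2 = 2*(-x^3 + 17*x^2 + 19*x - 398)/(x^5 - 10*x^4 - 20*x^3 + 200*x^2 + 640*x + 512)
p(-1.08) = 6.22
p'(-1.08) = -12.38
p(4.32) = -0.31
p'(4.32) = -0.05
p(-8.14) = -1.30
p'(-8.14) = -0.04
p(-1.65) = 36.06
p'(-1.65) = -189.64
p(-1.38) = 12.73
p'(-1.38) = -37.12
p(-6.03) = -1.39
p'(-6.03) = -0.05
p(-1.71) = 51.05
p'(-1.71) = -326.84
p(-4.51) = -1.44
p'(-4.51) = 0.04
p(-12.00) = -1.20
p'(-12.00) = -0.02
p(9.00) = -1.39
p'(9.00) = 0.63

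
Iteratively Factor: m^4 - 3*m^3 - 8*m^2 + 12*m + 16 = (m + 1)*(m^3 - 4*m^2 - 4*m + 16) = (m - 4)*(m + 1)*(m^2 - 4) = (m - 4)*(m + 1)*(m + 2)*(m - 2)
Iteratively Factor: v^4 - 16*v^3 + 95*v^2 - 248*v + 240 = (v - 5)*(v^3 - 11*v^2 + 40*v - 48) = (v - 5)*(v - 3)*(v^2 - 8*v + 16) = (v - 5)*(v - 4)*(v - 3)*(v - 4)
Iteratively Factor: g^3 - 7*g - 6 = (g + 2)*(g^2 - 2*g - 3) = (g - 3)*(g + 2)*(g + 1)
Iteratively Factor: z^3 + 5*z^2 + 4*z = (z + 4)*(z^2 + z) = (z + 1)*(z + 4)*(z)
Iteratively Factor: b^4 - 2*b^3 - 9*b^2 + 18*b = (b - 2)*(b^3 - 9*b) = (b - 3)*(b - 2)*(b^2 + 3*b) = b*(b - 3)*(b - 2)*(b + 3)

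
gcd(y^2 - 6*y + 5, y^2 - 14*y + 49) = 1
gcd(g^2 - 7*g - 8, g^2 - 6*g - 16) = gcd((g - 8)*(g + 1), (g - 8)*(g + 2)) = g - 8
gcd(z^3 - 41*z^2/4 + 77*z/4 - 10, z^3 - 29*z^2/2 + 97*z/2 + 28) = z - 8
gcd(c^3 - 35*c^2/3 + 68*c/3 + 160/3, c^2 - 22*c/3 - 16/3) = c - 8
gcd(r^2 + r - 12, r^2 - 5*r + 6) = r - 3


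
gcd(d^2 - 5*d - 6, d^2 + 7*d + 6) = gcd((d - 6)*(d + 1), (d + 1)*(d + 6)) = d + 1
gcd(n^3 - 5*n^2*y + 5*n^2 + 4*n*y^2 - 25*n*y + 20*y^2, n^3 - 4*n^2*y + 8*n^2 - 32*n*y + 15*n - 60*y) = -n^2 + 4*n*y - 5*n + 20*y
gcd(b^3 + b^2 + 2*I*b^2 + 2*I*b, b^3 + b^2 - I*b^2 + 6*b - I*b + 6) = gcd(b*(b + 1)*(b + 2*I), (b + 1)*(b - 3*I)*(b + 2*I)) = b^2 + b*(1 + 2*I) + 2*I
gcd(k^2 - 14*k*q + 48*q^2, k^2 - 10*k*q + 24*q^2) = -k + 6*q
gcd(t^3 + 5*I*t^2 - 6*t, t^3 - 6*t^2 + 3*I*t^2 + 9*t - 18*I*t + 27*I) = t + 3*I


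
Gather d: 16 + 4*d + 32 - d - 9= 3*d + 39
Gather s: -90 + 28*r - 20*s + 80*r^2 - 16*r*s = 80*r^2 + 28*r + s*(-16*r - 20) - 90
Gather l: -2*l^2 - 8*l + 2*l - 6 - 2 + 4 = -2*l^2 - 6*l - 4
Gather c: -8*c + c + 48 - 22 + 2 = 28 - 7*c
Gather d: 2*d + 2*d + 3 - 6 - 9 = 4*d - 12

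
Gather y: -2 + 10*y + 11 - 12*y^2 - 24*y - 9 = -12*y^2 - 14*y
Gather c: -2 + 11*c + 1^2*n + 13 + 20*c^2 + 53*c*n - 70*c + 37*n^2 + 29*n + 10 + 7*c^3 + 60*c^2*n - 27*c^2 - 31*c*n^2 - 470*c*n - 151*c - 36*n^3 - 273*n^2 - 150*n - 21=7*c^3 + c^2*(60*n - 7) + c*(-31*n^2 - 417*n - 210) - 36*n^3 - 236*n^2 - 120*n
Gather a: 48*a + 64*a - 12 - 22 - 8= 112*a - 42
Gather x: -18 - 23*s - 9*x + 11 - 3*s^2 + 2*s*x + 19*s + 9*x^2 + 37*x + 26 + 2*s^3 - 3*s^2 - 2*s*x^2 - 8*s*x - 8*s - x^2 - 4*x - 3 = 2*s^3 - 6*s^2 - 12*s + x^2*(8 - 2*s) + x*(24 - 6*s) + 16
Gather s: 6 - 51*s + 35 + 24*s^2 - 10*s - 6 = 24*s^2 - 61*s + 35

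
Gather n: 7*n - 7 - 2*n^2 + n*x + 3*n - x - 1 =-2*n^2 + n*(x + 10) - x - 8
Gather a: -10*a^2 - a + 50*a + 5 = -10*a^2 + 49*a + 5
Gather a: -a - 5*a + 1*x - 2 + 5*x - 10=-6*a + 6*x - 12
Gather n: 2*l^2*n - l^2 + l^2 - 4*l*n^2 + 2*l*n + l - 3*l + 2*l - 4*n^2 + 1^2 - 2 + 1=n^2*(-4*l - 4) + n*(2*l^2 + 2*l)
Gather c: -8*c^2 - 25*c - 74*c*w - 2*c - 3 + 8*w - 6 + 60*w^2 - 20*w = -8*c^2 + c*(-74*w - 27) + 60*w^2 - 12*w - 9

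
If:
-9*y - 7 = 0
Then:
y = -7/9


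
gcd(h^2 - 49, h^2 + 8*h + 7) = h + 7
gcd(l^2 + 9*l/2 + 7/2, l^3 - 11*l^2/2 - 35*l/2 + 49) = l + 7/2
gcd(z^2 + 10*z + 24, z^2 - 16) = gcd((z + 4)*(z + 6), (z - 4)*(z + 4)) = z + 4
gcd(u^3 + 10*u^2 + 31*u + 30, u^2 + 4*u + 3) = u + 3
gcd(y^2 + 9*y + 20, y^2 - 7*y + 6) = 1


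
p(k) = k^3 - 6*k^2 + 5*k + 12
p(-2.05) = -32.08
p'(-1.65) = 32.97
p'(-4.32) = 112.83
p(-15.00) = -4788.00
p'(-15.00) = 860.00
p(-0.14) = 11.18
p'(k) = 3*k^2 - 12*k + 5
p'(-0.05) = 5.61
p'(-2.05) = 42.21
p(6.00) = 42.00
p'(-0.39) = 10.14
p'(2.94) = -4.35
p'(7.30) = 77.27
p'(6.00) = 41.00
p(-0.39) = 9.08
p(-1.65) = -17.08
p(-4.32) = -202.20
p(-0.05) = 11.73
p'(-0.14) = 6.74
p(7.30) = 117.78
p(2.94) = 0.25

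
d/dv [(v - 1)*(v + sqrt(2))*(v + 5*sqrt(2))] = 3*v^2 - 2*v + 12*sqrt(2)*v - 6*sqrt(2) + 10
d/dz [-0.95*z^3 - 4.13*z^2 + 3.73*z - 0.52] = -2.85*z^2 - 8.26*z + 3.73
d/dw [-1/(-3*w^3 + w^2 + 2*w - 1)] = (-9*w^2 + 2*w + 2)/(3*w^3 - w^2 - 2*w + 1)^2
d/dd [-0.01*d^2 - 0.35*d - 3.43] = -0.02*d - 0.35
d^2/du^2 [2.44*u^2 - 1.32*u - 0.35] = 4.88000000000000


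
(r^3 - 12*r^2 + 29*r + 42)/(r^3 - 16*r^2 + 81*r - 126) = (r + 1)/(r - 3)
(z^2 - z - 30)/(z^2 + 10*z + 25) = (z - 6)/(z + 5)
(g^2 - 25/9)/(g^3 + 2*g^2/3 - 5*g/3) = (g - 5/3)/(g*(g - 1))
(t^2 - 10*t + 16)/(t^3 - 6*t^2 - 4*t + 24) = (t - 8)/(t^2 - 4*t - 12)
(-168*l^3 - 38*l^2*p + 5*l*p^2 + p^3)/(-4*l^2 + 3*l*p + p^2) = (-42*l^2 + l*p + p^2)/(-l + p)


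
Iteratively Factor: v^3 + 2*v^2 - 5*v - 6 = (v + 1)*(v^2 + v - 6) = (v - 2)*(v + 1)*(v + 3)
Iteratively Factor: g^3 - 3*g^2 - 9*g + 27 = (g - 3)*(g^2 - 9) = (g - 3)*(g + 3)*(g - 3)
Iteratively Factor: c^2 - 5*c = (c)*(c - 5)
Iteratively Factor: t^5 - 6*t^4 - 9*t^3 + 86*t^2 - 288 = (t - 4)*(t^4 - 2*t^3 - 17*t^2 + 18*t + 72) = (t - 4)^2*(t^3 + 2*t^2 - 9*t - 18) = (t - 4)^2*(t + 2)*(t^2 - 9) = (t - 4)^2*(t - 3)*(t + 2)*(t + 3)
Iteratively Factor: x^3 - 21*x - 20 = (x - 5)*(x^2 + 5*x + 4) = (x - 5)*(x + 4)*(x + 1)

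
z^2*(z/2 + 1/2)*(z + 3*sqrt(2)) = z^4/2 + z^3/2 + 3*sqrt(2)*z^3/2 + 3*sqrt(2)*z^2/2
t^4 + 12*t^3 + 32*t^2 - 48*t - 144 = (t - 2)*(t + 2)*(t + 6)^2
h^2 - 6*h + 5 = (h - 5)*(h - 1)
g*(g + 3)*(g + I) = g^3 + 3*g^2 + I*g^2 + 3*I*g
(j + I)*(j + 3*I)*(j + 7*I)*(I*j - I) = I*j^4 - 11*j^3 - I*j^3 + 11*j^2 - 31*I*j^2 + 21*j + 31*I*j - 21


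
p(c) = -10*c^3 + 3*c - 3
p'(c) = 3 - 30*c^2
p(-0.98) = 3.47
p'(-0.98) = -25.81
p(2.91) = -240.69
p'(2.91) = -251.04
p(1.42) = -27.37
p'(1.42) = -57.49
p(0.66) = -3.89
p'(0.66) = -10.07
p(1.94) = -70.19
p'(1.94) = -109.91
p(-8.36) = 5814.69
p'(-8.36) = -2093.69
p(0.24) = -2.42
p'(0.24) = 1.27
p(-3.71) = 496.52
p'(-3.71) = -409.92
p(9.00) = -7266.00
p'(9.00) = -2427.00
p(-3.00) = 258.00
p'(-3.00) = -267.00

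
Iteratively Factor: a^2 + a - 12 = (a + 4)*(a - 3)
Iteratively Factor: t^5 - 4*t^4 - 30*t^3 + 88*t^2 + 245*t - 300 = (t + 3)*(t^4 - 7*t^3 - 9*t^2 + 115*t - 100) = (t - 5)*(t + 3)*(t^3 - 2*t^2 - 19*t + 20) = (t - 5)^2*(t + 3)*(t^2 + 3*t - 4) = (t - 5)^2*(t - 1)*(t + 3)*(t + 4)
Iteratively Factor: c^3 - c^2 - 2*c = (c - 2)*(c^2 + c) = c*(c - 2)*(c + 1)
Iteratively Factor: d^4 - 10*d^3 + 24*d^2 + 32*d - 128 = (d - 4)*(d^3 - 6*d^2 + 32) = (d - 4)^2*(d^2 - 2*d - 8) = (d - 4)^2*(d + 2)*(d - 4)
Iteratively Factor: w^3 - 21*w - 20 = (w - 5)*(w^2 + 5*w + 4) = (w - 5)*(w + 1)*(w + 4)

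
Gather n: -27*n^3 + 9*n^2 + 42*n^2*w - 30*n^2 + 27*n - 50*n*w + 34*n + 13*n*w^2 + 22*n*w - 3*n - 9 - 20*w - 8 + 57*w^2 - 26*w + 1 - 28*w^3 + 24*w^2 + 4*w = -27*n^3 + n^2*(42*w - 21) + n*(13*w^2 - 28*w + 58) - 28*w^3 + 81*w^2 - 42*w - 16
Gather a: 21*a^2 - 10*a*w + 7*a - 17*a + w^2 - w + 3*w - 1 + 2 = 21*a^2 + a*(-10*w - 10) + w^2 + 2*w + 1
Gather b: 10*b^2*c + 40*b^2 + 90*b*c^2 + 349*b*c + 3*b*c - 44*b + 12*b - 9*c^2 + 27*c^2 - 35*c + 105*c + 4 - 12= b^2*(10*c + 40) + b*(90*c^2 + 352*c - 32) + 18*c^2 + 70*c - 8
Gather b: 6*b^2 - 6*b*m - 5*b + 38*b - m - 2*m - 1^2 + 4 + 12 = 6*b^2 + b*(33 - 6*m) - 3*m + 15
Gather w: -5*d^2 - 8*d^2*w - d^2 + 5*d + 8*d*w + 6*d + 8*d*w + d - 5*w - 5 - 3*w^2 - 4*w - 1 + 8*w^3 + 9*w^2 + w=-6*d^2 + 12*d + 8*w^3 + 6*w^2 + w*(-8*d^2 + 16*d - 8) - 6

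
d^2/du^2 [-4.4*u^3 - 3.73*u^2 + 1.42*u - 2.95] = -26.4*u - 7.46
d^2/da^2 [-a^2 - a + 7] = -2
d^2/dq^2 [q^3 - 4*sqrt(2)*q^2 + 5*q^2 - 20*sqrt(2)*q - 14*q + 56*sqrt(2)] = 6*q - 8*sqrt(2) + 10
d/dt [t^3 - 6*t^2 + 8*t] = 3*t^2 - 12*t + 8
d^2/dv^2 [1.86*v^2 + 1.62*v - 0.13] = 3.72000000000000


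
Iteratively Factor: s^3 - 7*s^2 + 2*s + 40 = (s - 4)*(s^2 - 3*s - 10) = (s - 4)*(s + 2)*(s - 5)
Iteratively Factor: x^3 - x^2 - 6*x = (x + 2)*(x^2 - 3*x) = x*(x + 2)*(x - 3)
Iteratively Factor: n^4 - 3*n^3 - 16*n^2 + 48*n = (n - 4)*(n^3 + n^2 - 12*n) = (n - 4)*(n + 4)*(n^2 - 3*n) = n*(n - 4)*(n + 4)*(n - 3)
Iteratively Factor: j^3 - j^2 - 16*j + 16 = (j + 4)*(j^2 - 5*j + 4) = (j - 1)*(j + 4)*(j - 4)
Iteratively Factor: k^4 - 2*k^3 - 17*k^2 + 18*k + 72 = (k + 2)*(k^3 - 4*k^2 - 9*k + 36) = (k + 2)*(k + 3)*(k^2 - 7*k + 12) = (k - 4)*(k + 2)*(k + 3)*(k - 3)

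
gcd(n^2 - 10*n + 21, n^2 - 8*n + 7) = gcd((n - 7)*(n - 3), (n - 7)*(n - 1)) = n - 7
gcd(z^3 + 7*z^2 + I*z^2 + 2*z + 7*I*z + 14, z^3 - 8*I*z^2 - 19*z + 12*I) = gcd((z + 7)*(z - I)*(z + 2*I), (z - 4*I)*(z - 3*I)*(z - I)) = z - I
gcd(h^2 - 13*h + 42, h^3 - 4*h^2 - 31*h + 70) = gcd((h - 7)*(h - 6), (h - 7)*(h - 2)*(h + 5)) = h - 7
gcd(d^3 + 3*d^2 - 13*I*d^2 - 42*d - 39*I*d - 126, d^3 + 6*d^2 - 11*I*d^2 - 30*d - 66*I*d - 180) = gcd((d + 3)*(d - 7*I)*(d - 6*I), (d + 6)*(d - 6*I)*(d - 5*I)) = d - 6*I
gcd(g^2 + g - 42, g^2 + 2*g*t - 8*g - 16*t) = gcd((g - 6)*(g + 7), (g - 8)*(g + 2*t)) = 1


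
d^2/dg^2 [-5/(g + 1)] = -10/(g + 1)^3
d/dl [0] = 0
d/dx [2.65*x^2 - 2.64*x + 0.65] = 5.3*x - 2.64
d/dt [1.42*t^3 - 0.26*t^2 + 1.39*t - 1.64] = 4.26*t^2 - 0.52*t + 1.39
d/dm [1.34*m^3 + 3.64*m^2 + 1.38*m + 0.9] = 4.02*m^2 + 7.28*m + 1.38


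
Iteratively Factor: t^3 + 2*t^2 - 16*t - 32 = (t + 4)*(t^2 - 2*t - 8) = (t + 2)*(t + 4)*(t - 4)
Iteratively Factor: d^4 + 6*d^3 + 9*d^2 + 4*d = (d)*(d^3 + 6*d^2 + 9*d + 4) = d*(d + 1)*(d^2 + 5*d + 4) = d*(d + 1)^2*(d + 4)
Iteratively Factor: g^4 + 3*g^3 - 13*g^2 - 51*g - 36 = (g + 1)*(g^3 + 2*g^2 - 15*g - 36) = (g + 1)*(g + 3)*(g^2 - g - 12) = (g + 1)*(g + 3)^2*(g - 4)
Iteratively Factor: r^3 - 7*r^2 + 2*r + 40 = (r + 2)*(r^2 - 9*r + 20) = (r - 4)*(r + 2)*(r - 5)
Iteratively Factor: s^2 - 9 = (s + 3)*(s - 3)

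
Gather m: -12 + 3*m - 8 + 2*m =5*m - 20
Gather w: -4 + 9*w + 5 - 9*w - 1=0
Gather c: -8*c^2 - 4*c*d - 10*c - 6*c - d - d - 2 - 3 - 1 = -8*c^2 + c*(-4*d - 16) - 2*d - 6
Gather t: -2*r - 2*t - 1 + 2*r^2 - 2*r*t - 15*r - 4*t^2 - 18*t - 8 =2*r^2 - 17*r - 4*t^2 + t*(-2*r - 20) - 9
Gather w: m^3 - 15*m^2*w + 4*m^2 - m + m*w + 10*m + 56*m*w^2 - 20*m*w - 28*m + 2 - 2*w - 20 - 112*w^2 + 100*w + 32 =m^3 + 4*m^2 - 19*m + w^2*(56*m - 112) + w*(-15*m^2 - 19*m + 98) + 14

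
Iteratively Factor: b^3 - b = (b)*(b^2 - 1) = b*(b + 1)*(b - 1)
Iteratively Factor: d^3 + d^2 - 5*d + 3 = (d - 1)*(d^2 + 2*d - 3) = (d - 1)*(d + 3)*(d - 1)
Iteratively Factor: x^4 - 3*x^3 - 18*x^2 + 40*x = (x + 4)*(x^3 - 7*x^2 + 10*x) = (x - 5)*(x + 4)*(x^2 - 2*x) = x*(x - 5)*(x + 4)*(x - 2)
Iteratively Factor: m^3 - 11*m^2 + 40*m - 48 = (m - 4)*(m^2 - 7*m + 12) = (m - 4)*(m - 3)*(m - 4)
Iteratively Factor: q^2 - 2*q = (q)*(q - 2)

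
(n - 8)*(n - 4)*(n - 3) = n^3 - 15*n^2 + 68*n - 96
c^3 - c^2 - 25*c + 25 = (c - 5)*(c - 1)*(c + 5)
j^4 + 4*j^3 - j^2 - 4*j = j*(j - 1)*(j + 1)*(j + 4)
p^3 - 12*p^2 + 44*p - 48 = (p - 6)*(p - 4)*(p - 2)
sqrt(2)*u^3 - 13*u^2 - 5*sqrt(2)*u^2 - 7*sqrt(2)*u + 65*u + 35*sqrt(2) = (u - 5)*(u - 7*sqrt(2))*(sqrt(2)*u + 1)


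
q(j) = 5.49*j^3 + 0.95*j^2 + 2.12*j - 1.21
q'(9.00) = 1353.29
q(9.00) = 4097.03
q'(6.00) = 606.44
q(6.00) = 1231.55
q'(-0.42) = 4.23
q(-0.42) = -2.34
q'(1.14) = 25.69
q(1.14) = 10.58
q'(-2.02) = 65.49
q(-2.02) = -46.87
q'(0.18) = 3.00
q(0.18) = -0.77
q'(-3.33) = 178.43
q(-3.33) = -200.46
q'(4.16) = 295.05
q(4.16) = 419.28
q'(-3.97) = 254.16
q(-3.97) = -338.17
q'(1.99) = 71.12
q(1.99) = 50.04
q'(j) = 16.47*j^2 + 1.9*j + 2.12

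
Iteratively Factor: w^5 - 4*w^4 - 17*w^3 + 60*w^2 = (w - 3)*(w^4 - w^3 - 20*w^2) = (w - 3)*(w + 4)*(w^3 - 5*w^2) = w*(w - 3)*(w + 4)*(w^2 - 5*w) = w^2*(w - 3)*(w + 4)*(w - 5)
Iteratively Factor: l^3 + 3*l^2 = (l)*(l^2 + 3*l) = l^2*(l + 3)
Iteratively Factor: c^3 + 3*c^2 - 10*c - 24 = (c - 3)*(c^2 + 6*c + 8) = (c - 3)*(c + 4)*(c + 2)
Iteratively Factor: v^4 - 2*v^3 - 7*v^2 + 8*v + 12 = (v + 1)*(v^3 - 3*v^2 - 4*v + 12) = (v - 3)*(v + 1)*(v^2 - 4) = (v - 3)*(v - 2)*(v + 1)*(v + 2)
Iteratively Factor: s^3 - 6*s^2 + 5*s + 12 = (s + 1)*(s^2 - 7*s + 12) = (s - 3)*(s + 1)*(s - 4)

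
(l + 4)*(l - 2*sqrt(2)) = l^2 - 2*sqrt(2)*l + 4*l - 8*sqrt(2)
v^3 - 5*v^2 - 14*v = v*(v - 7)*(v + 2)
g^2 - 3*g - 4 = (g - 4)*(g + 1)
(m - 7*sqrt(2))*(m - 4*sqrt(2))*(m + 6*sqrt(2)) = m^3 - 5*sqrt(2)*m^2 - 76*m + 336*sqrt(2)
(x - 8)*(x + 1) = x^2 - 7*x - 8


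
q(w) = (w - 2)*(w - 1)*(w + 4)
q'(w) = (w - 2)*(w - 1) + (w - 2)*(w + 4) + (w - 1)*(w + 4) = 3*w^2 + 2*w - 10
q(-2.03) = 24.06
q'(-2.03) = -1.70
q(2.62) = 6.65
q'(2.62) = 15.83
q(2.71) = 8.15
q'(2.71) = 17.45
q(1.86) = -0.71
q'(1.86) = 4.10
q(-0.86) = 16.70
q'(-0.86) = -9.50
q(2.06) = 0.39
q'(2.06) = 6.85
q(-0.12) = 9.21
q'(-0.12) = -10.20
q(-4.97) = -40.36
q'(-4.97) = 54.16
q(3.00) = 14.00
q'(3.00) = 23.00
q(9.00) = 728.00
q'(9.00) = 251.00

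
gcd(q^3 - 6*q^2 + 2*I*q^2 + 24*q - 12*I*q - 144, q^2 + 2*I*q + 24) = q^2 + 2*I*q + 24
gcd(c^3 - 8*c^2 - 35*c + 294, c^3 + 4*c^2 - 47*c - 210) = c^2 - c - 42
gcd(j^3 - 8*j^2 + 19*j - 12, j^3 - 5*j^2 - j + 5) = j - 1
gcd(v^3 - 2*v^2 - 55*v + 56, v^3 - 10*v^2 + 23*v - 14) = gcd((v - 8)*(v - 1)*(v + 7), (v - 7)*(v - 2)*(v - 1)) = v - 1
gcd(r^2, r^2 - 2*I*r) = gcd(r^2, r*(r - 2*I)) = r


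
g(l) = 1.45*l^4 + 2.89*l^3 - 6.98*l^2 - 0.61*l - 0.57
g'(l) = 5.8*l^3 + 8.67*l^2 - 13.96*l - 0.61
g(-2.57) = -30.91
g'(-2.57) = -5.92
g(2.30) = 36.84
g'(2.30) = 83.71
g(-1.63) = -20.40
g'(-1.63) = 20.06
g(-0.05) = -0.56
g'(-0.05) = 0.11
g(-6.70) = 1742.89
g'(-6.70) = -1262.31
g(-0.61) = -3.25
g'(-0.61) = 9.82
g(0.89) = -3.69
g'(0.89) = -2.08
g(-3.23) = -10.98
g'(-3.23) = -60.52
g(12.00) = 34048.11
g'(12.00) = 11102.75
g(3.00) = 130.26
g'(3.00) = 192.14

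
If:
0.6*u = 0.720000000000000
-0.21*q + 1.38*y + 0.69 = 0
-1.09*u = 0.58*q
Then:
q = -2.26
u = 1.20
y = -0.84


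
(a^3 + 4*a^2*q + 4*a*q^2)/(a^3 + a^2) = (a^2 + 4*a*q + 4*q^2)/(a*(a + 1))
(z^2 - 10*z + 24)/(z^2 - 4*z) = (z - 6)/z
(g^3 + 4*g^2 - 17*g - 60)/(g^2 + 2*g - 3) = (g^2 + g - 20)/(g - 1)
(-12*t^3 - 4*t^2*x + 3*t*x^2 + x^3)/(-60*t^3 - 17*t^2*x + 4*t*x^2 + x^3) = (-4*t^2 + x^2)/(-20*t^2 + t*x + x^2)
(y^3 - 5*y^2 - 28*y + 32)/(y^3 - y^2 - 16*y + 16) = (y - 8)/(y - 4)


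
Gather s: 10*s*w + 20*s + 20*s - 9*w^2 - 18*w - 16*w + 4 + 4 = s*(10*w + 40) - 9*w^2 - 34*w + 8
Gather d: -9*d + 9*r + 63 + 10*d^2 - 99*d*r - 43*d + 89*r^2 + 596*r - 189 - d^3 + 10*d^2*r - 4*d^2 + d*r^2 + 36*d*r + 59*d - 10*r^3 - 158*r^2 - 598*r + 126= -d^3 + d^2*(10*r + 6) + d*(r^2 - 63*r + 7) - 10*r^3 - 69*r^2 + 7*r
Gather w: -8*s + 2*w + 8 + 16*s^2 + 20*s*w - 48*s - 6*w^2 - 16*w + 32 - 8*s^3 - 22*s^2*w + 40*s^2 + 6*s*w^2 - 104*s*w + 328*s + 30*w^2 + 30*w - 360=-8*s^3 + 56*s^2 + 272*s + w^2*(6*s + 24) + w*(-22*s^2 - 84*s + 16) - 320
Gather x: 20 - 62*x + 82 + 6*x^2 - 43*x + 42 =6*x^2 - 105*x + 144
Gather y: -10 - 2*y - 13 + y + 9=-y - 14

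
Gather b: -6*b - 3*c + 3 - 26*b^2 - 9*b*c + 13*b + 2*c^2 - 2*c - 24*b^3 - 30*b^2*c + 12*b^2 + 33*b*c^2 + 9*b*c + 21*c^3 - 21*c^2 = -24*b^3 + b^2*(-30*c - 14) + b*(33*c^2 + 7) + 21*c^3 - 19*c^2 - 5*c + 3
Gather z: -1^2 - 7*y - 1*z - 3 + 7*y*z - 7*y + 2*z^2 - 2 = -14*y + 2*z^2 + z*(7*y - 1) - 6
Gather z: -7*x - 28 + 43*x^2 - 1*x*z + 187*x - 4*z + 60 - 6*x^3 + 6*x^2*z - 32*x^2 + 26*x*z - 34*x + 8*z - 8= -6*x^3 + 11*x^2 + 146*x + z*(6*x^2 + 25*x + 4) + 24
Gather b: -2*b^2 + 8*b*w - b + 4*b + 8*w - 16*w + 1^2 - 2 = -2*b^2 + b*(8*w + 3) - 8*w - 1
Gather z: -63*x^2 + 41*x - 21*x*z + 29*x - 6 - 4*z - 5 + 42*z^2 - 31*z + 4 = -63*x^2 + 70*x + 42*z^2 + z*(-21*x - 35) - 7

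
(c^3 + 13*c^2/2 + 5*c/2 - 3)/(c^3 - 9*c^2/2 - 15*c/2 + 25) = (2*c^3 + 13*c^2 + 5*c - 6)/(2*c^3 - 9*c^2 - 15*c + 50)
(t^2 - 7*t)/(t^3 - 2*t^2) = (t - 7)/(t*(t - 2))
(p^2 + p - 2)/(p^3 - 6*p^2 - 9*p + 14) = 1/(p - 7)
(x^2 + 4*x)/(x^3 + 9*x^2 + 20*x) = 1/(x + 5)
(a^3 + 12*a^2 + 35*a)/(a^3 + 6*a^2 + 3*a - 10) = a*(a + 7)/(a^2 + a - 2)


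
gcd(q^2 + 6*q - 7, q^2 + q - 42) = q + 7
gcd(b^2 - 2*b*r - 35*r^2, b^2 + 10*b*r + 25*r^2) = b + 5*r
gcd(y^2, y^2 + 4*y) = y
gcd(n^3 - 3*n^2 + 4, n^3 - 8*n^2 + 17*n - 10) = n - 2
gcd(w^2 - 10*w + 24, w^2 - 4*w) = w - 4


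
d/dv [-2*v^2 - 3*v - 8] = -4*v - 3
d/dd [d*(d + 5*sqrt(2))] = 2*d + 5*sqrt(2)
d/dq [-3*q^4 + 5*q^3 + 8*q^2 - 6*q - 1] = -12*q^3 + 15*q^2 + 16*q - 6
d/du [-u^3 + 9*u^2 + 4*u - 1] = -3*u^2 + 18*u + 4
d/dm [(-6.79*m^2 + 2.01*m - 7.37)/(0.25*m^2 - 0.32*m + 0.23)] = (1.6703*m^2 + 0.561599999999999*m - 1.8961)/(0.0625*m^4 - 0.16*m^3 + 0.2174*m^2 - 0.1472*m + 0.0529)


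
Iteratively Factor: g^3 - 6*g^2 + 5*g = (g)*(g^2 - 6*g + 5) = g*(g - 5)*(g - 1)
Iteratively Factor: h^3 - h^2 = (h)*(h^2 - h) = h*(h - 1)*(h)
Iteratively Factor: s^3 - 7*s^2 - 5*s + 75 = (s - 5)*(s^2 - 2*s - 15) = (s - 5)^2*(s + 3)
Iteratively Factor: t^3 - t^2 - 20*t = (t)*(t^2 - t - 20) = t*(t + 4)*(t - 5)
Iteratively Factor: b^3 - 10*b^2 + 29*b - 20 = (b - 5)*(b^2 - 5*b + 4) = (b - 5)*(b - 1)*(b - 4)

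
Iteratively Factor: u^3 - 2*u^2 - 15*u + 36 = (u - 3)*(u^2 + u - 12) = (u - 3)*(u + 4)*(u - 3)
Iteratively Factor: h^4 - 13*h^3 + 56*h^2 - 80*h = (h - 4)*(h^3 - 9*h^2 + 20*h) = h*(h - 4)*(h^2 - 9*h + 20) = h*(h - 5)*(h - 4)*(h - 4)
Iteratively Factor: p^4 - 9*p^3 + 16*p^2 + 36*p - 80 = (p + 2)*(p^3 - 11*p^2 + 38*p - 40) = (p - 4)*(p + 2)*(p^2 - 7*p + 10) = (p - 4)*(p - 2)*(p + 2)*(p - 5)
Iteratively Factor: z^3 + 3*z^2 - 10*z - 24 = (z - 3)*(z^2 + 6*z + 8) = (z - 3)*(z + 4)*(z + 2)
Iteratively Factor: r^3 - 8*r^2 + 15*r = (r)*(r^2 - 8*r + 15) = r*(r - 3)*(r - 5)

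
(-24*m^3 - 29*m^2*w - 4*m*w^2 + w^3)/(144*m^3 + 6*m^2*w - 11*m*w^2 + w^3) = (m + w)/(-6*m + w)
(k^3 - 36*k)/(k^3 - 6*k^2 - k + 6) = k*(k + 6)/(k^2 - 1)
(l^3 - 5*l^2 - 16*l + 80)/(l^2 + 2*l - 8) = (l^2 - 9*l + 20)/(l - 2)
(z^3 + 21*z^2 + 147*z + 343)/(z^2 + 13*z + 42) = (z^2 + 14*z + 49)/(z + 6)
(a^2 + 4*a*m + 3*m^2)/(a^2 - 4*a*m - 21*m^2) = (a + m)/(a - 7*m)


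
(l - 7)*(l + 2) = l^2 - 5*l - 14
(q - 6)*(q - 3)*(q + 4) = q^3 - 5*q^2 - 18*q + 72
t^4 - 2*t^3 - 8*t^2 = t^2*(t - 4)*(t + 2)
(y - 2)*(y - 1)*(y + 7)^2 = y^4 + 11*y^3 + 9*y^2 - 119*y + 98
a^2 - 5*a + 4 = (a - 4)*(a - 1)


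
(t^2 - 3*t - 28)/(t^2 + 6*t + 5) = (t^2 - 3*t - 28)/(t^2 + 6*t + 5)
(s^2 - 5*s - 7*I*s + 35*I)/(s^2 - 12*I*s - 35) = (s - 5)/(s - 5*I)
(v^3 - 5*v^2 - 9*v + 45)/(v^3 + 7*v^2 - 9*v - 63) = (v - 5)/(v + 7)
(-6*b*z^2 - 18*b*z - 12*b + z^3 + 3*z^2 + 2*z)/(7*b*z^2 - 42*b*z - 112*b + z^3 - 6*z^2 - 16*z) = (-6*b*z - 6*b + z^2 + z)/(7*b*z - 56*b + z^2 - 8*z)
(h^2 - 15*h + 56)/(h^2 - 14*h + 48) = (h - 7)/(h - 6)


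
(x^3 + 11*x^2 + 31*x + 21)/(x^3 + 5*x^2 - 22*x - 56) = (x^2 + 4*x + 3)/(x^2 - 2*x - 8)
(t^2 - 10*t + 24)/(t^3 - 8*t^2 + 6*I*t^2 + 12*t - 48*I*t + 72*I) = (t - 4)/(t^2 + t*(-2 + 6*I) - 12*I)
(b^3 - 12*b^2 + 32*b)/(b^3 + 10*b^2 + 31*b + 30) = b*(b^2 - 12*b + 32)/(b^3 + 10*b^2 + 31*b + 30)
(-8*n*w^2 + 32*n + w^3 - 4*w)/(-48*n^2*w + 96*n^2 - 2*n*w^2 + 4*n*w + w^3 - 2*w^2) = (w + 2)/(6*n + w)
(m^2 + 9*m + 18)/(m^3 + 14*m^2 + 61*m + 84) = (m + 6)/(m^2 + 11*m + 28)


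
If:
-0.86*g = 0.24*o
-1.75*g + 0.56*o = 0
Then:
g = 0.00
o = 0.00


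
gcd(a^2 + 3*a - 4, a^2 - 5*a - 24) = 1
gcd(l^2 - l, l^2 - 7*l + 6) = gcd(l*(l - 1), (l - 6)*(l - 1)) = l - 1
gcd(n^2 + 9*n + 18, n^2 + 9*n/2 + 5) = 1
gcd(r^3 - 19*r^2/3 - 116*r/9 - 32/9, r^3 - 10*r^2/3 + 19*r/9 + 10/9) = r + 1/3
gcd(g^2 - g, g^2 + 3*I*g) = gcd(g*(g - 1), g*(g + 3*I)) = g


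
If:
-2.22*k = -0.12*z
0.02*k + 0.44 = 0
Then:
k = -22.00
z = -407.00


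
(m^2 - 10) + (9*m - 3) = m^2 + 9*m - 13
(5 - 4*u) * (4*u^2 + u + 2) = -16*u^3 + 16*u^2 - 3*u + 10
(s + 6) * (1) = s + 6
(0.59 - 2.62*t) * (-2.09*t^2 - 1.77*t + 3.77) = 5.4758*t^3 + 3.4043*t^2 - 10.9217*t + 2.2243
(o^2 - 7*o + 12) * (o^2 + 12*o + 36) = o^4 + 5*o^3 - 36*o^2 - 108*o + 432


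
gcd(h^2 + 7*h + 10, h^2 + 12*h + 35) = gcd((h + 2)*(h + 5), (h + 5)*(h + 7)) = h + 5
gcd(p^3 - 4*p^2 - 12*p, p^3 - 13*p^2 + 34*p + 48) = p - 6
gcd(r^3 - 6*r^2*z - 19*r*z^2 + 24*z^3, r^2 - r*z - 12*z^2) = r + 3*z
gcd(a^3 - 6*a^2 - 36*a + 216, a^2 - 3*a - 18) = a - 6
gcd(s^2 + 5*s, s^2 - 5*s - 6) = 1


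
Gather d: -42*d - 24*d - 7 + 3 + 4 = -66*d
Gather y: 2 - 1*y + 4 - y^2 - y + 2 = -y^2 - 2*y + 8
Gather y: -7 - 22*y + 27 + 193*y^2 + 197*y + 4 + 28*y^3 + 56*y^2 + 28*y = 28*y^3 + 249*y^2 + 203*y + 24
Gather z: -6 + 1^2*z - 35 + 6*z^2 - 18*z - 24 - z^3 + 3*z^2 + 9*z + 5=-z^3 + 9*z^2 - 8*z - 60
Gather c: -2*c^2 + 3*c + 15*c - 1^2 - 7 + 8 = -2*c^2 + 18*c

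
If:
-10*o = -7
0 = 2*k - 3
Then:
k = 3/2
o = 7/10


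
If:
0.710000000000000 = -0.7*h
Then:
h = -1.01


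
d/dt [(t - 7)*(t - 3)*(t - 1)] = 3*t^2 - 22*t + 31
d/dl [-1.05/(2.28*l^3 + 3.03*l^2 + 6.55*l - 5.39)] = (7.182*l^2 + 6.363*l + 6.8775)/(2.28*l^3 + 3.03*l^2 + 6.55*l - 5.39)^2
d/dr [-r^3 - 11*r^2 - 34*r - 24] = -3*r^2 - 22*r - 34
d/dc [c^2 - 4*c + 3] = 2*c - 4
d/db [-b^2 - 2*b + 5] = -2*b - 2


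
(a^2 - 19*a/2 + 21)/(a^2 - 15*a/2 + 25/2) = (2*a^2 - 19*a + 42)/(2*a^2 - 15*a + 25)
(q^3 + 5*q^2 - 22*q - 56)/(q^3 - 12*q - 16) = (q + 7)/(q + 2)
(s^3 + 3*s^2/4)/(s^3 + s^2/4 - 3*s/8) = 2*s/(2*s - 1)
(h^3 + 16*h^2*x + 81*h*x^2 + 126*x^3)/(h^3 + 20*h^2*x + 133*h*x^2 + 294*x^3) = (h + 3*x)/(h + 7*x)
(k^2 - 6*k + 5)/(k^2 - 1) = (k - 5)/(k + 1)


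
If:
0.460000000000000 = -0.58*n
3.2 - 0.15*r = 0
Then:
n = -0.79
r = 21.33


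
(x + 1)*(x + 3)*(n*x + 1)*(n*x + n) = n^2*x^4 + 5*n^2*x^3 + 7*n^2*x^2 + 3*n^2*x + n*x^3 + 5*n*x^2 + 7*n*x + 3*n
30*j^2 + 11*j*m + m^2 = (5*j + m)*(6*j + m)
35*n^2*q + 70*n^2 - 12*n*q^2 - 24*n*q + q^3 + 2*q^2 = (-7*n + q)*(-5*n + q)*(q + 2)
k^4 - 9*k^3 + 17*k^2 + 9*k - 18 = (k - 6)*(k - 3)*(k - 1)*(k + 1)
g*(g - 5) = g^2 - 5*g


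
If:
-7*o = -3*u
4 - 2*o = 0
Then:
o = 2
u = 14/3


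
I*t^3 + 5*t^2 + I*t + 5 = (t - 5*I)*(t + I)*(I*t + 1)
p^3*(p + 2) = p^4 + 2*p^3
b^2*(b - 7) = b^3 - 7*b^2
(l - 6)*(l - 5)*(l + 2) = l^3 - 9*l^2 + 8*l + 60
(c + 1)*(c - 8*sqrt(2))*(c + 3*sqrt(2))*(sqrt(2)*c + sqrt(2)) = sqrt(2)*c^4 - 10*c^3 + 2*sqrt(2)*c^3 - 47*sqrt(2)*c^2 - 20*c^2 - 96*sqrt(2)*c - 10*c - 48*sqrt(2)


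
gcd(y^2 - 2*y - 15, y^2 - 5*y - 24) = y + 3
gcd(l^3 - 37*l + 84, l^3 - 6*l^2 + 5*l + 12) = l^2 - 7*l + 12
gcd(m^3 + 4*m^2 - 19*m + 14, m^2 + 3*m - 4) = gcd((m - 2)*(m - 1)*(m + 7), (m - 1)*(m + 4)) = m - 1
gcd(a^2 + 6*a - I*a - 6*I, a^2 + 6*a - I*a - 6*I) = a^2 + a*(6 - I) - 6*I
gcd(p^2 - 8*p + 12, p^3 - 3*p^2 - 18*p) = p - 6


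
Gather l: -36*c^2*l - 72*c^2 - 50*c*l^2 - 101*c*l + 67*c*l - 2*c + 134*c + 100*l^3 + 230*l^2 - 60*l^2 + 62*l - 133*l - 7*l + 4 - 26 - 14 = -72*c^2 + 132*c + 100*l^3 + l^2*(170 - 50*c) + l*(-36*c^2 - 34*c - 78) - 36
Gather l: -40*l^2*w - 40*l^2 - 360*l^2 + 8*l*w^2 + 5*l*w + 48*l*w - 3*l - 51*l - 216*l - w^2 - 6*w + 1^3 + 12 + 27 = l^2*(-40*w - 400) + l*(8*w^2 + 53*w - 270) - w^2 - 6*w + 40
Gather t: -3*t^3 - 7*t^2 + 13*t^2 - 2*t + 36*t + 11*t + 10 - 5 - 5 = -3*t^3 + 6*t^2 + 45*t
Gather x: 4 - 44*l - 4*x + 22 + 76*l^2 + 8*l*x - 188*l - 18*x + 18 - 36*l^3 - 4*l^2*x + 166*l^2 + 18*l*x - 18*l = -36*l^3 + 242*l^2 - 250*l + x*(-4*l^2 + 26*l - 22) + 44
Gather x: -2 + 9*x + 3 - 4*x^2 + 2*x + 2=-4*x^2 + 11*x + 3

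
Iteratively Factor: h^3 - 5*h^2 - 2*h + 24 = (h - 4)*(h^2 - h - 6) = (h - 4)*(h - 3)*(h + 2)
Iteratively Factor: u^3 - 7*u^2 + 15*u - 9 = (u - 3)*(u^2 - 4*u + 3) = (u - 3)*(u - 1)*(u - 3)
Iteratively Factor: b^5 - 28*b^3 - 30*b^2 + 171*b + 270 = (b - 3)*(b^4 + 3*b^3 - 19*b^2 - 87*b - 90) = (b - 3)*(b + 3)*(b^3 - 19*b - 30) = (b - 5)*(b - 3)*(b + 3)*(b^2 + 5*b + 6) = (b - 5)*(b - 3)*(b + 3)^2*(b + 2)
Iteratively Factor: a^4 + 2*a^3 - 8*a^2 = (a)*(a^3 + 2*a^2 - 8*a) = a^2*(a^2 + 2*a - 8) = a^2*(a - 2)*(a + 4)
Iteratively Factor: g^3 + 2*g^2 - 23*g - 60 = (g + 3)*(g^2 - g - 20) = (g + 3)*(g + 4)*(g - 5)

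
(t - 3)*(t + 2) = t^2 - t - 6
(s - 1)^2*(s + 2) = s^3 - 3*s + 2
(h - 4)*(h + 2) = h^2 - 2*h - 8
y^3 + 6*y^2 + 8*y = y*(y + 2)*(y + 4)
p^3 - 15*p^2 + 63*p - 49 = (p - 7)^2*(p - 1)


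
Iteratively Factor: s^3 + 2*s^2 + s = (s + 1)*(s^2 + s) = s*(s + 1)*(s + 1)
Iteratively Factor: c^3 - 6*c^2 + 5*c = (c - 1)*(c^2 - 5*c) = (c - 5)*(c - 1)*(c)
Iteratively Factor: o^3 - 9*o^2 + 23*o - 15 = (o - 5)*(o^2 - 4*o + 3) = (o - 5)*(o - 1)*(o - 3)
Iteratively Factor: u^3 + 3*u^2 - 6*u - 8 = (u + 1)*(u^2 + 2*u - 8) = (u + 1)*(u + 4)*(u - 2)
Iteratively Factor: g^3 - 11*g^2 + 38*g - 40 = (g - 4)*(g^2 - 7*g + 10) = (g - 5)*(g - 4)*(g - 2)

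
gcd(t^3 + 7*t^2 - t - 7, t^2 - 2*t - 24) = 1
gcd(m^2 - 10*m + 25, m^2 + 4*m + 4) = 1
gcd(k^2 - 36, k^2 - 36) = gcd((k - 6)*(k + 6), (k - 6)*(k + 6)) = k^2 - 36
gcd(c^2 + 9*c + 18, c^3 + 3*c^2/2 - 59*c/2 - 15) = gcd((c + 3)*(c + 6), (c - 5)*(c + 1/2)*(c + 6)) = c + 6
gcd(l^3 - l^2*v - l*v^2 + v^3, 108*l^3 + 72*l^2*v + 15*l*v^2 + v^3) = 1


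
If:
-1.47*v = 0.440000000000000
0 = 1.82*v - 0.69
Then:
No Solution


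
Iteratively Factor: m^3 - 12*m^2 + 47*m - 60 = (m - 5)*(m^2 - 7*m + 12) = (m - 5)*(m - 3)*(m - 4)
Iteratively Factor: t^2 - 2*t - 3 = (t + 1)*(t - 3)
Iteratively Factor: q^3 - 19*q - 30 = (q + 2)*(q^2 - 2*q - 15) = (q + 2)*(q + 3)*(q - 5)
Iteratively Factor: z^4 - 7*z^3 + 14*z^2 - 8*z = (z - 2)*(z^3 - 5*z^2 + 4*z) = (z - 2)*(z - 1)*(z^2 - 4*z) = (z - 4)*(z - 2)*(z - 1)*(z)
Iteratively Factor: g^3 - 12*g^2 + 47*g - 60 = (g - 5)*(g^2 - 7*g + 12) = (g - 5)*(g - 3)*(g - 4)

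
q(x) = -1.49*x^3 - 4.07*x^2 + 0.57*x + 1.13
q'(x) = -4.47*x^2 - 8.14*x + 0.57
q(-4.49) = 51.39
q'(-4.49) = -53.00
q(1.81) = -20.01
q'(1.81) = -28.81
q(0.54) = 0.02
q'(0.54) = -5.13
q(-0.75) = -0.96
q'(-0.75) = 4.16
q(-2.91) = 1.72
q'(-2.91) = -13.60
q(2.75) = -59.07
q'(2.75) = -55.62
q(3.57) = -116.50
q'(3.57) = -85.46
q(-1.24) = -2.99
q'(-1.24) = 3.79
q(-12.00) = 1982.93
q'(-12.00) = -545.43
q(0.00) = 1.13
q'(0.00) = 0.57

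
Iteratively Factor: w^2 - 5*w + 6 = (w - 3)*(w - 2)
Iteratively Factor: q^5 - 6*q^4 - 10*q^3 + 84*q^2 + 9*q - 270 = (q + 2)*(q^4 - 8*q^3 + 6*q^2 + 72*q - 135) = (q + 2)*(q + 3)*(q^3 - 11*q^2 + 39*q - 45) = (q - 3)*(q + 2)*(q + 3)*(q^2 - 8*q + 15) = (q - 3)^2*(q + 2)*(q + 3)*(q - 5)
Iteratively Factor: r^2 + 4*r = (r)*(r + 4)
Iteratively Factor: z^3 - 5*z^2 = (z)*(z^2 - 5*z) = z*(z - 5)*(z)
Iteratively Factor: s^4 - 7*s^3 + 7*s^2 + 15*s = (s - 5)*(s^3 - 2*s^2 - 3*s) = (s - 5)*(s - 3)*(s^2 + s) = (s - 5)*(s - 3)*(s + 1)*(s)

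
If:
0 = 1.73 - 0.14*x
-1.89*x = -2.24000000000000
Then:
No Solution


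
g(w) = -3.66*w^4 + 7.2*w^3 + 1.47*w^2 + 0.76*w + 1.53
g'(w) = -14.64*w^3 + 21.6*w^2 + 2.94*w + 0.76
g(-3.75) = -1084.11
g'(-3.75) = 1065.52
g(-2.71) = -330.44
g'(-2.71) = 442.80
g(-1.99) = -108.30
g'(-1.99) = 195.82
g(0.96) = 6.88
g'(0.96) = 10.54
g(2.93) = -72.26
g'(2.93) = -173.44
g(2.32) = -4.92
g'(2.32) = -58.97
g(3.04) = -92.88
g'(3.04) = -201.99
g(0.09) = 1.62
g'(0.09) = 1.19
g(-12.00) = -88131.27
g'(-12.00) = 28373.80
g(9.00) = -18637.02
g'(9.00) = -8895.74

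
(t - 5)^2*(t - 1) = t^3 - 11*t^2 + 35*t - 25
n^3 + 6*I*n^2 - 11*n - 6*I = (n + I)*(n + 2*I)*(n + 3*I)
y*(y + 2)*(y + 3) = y^3 + 5*y^2 + 6*y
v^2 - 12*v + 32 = (v - 8)*(v - 4)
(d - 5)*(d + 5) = d^2 - 25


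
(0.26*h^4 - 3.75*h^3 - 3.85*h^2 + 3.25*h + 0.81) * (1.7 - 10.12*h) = -2.6312*h^5 + 38.392*h^4 + 32.587*h^3 - 39.435*h^2 - 2.6722*h + 1.377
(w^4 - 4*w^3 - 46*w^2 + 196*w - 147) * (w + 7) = w^5 + 3*w^4 - 74*w^3 - 126*w^2 + 1225*w - 1029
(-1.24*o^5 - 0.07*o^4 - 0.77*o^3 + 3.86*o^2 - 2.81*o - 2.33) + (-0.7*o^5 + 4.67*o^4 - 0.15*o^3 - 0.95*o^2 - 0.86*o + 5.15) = -1.94*o^5 + 4.6*o^4 - 0.92*o^3 + 2.91*o^2 - 3.67*o + 2.82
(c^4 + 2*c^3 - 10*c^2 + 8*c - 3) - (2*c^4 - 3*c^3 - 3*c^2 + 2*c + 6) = -c^4 + 5*c^3 - 7*c^2 + 6*c - 9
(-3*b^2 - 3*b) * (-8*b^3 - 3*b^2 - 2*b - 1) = 24*b^5 + 33*b^4 + 15*b^3 + 9*b^2 + 3*b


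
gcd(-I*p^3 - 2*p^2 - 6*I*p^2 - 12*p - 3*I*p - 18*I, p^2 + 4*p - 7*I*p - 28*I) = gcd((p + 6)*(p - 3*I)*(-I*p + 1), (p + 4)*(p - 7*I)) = 1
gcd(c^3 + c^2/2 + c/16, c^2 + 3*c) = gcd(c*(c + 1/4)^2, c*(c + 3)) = c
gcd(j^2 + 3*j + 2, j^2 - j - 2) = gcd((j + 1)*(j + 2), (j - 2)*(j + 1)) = j + 1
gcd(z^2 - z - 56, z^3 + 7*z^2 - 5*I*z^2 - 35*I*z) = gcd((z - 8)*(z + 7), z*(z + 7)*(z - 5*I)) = z + 7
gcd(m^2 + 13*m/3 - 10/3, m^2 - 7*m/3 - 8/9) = 1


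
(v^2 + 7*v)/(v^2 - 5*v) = (v + 7)/(v - 5)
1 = 1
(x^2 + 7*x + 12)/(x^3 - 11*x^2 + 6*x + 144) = (x + 4)/(x^2 - 14*x + 48)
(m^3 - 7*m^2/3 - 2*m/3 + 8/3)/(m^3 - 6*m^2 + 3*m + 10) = (m - 4/3)/(m - 5)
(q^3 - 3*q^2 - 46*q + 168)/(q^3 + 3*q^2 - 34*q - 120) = (q^2 + 3*q - 28)/(q^2 + 9*q + 20)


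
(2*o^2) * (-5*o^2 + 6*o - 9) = -10*o^4 + 12*o^3 - 18*o^2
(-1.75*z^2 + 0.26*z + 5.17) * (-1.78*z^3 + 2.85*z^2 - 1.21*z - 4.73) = 3.115*z^5 - 5.4503*z^4 - 6.3441*z^3 + 22.6974*z^2 - 7.4855*z - 24.4541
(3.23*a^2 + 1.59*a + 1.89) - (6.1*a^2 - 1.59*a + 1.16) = -2.87*a^2 + 3.18*a + 0.73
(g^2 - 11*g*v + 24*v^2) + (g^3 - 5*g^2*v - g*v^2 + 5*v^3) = g^3 - 5*g^2*v + g^2 - g*v^2 - 11*g*v + 5*v^3 + 24*v^2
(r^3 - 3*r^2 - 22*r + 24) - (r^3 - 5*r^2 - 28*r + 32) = 2*r^2 + 6*r - 8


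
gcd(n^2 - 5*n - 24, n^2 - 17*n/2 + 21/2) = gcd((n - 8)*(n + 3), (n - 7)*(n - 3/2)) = 1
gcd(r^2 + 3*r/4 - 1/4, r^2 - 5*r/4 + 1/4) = r - 1/4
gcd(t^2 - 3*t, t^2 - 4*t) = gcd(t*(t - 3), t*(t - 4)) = t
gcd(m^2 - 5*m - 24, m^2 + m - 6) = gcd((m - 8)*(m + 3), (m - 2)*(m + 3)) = m + 3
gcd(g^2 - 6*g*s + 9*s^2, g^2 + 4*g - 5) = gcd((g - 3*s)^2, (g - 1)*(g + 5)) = 1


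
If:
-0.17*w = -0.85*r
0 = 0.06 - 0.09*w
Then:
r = 0.13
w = 0.67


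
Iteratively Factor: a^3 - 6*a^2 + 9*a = (a - 3)*(a^2 - 3*a) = a*(a - 3)*(a - 3)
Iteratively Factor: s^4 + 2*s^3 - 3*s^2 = (s - 1)*(s^3 + 3*s^2) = s*(s - 1)*(s^2 + 3*s) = s*(s - 1)*(s + 3)*(s)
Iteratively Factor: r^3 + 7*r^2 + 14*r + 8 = (r + 1)*(r^2 + 6*r + 8) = (r + 1)*(r + 2)*(r + 4)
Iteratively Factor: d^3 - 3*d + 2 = (d - 1)*(d^2 + d - 2) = (d - 1)*(d + 2)*(d - 1)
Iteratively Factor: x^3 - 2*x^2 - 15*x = (x)*(x^2 - 2*x - 15) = x*(x + 3)*(x - 5)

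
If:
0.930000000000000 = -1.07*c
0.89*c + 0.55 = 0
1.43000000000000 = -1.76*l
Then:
No Solution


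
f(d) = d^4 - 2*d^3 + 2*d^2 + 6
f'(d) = 4*d^3 - 6*d^2 + 4*d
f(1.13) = 7.30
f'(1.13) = 2.63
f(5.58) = 690.27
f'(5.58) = 530.47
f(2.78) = 38.22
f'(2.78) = 50.69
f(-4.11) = 463.98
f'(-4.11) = -395.50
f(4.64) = 312.79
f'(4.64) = 288.97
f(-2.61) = 101.59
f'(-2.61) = -122.43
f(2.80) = 39.24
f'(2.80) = 51.97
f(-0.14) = 6.05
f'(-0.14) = -0.69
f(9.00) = 5271.00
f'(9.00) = 2466.00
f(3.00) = 51.00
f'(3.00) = 66.00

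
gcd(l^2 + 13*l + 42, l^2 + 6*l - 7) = l + 7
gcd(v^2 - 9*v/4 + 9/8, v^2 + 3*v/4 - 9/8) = v - 3/4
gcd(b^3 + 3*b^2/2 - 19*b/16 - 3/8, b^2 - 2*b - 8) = b + 2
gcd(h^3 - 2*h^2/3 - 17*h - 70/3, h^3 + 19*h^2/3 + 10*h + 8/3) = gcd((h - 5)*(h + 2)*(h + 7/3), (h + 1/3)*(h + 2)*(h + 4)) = h + 2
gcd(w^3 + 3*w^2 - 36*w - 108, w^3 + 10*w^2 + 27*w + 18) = w^2 + 9*w + 18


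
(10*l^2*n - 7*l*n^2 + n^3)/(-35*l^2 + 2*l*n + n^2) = n*(-2*l + n)/(7*l + n)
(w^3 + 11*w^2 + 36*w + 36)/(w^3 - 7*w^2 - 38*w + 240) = (w^2 + 5*w + 6)/(w^2 - 13*w + 40)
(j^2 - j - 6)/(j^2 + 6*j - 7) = (j^2 - j - 6)/(j^2 + 6*j - 7)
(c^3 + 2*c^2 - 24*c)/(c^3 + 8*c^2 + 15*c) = (c^2 + 2*c - 24)/(c^2 + 8*c + 15)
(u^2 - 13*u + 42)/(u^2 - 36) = (u - 7)/(u + 6)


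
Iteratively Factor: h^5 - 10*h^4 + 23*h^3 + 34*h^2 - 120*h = (h)*(h^4 - 10*h^3 + 23*h^2 + 34*h - 120) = h*(h - 4)*(h^3 - 6*h^2 - h + 30) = h*(h - 4)*(h - 3)*(h^2 - 3*h - 10) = h*(h - 5)*(h - 4)*(h - 3)*(h + 2)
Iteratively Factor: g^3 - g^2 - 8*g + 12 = (g - 2)*(g^2 + g - 6) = (g - 2)*(g + 3)*(g - 2)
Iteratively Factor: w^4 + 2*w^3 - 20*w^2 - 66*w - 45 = (w + 1)*(w^3 + w^2 - 21*w - 45) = (w + 1)*(w + 3)*(w^2 - 2*w - 15) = (w + 1)*(w + 3)^2*(w - 5)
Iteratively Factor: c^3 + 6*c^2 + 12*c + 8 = (c + 2)*(c^2 + 4*c + 4) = (c + 2)^2*(c + 2)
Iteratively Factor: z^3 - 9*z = (z)*(z^2 - 9) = z*(z + 3)*(z - 3)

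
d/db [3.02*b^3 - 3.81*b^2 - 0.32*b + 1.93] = 9.06*b^2 - 7.62*b - 0.32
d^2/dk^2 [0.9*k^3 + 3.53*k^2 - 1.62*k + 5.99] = 5.4*k + 7.06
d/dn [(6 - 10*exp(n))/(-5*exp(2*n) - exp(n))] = 2*(-25*exp(2*n) + 30*exp(n) + 3)*exp(-n)/(25*exp(2*n) + 10*exp(n) + 1)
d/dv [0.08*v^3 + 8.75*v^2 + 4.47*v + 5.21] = 0.24*v^2 + 17.5*v + 4.47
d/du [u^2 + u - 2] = 2*u + 1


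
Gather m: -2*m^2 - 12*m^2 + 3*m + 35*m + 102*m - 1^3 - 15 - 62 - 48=-14*m^2 + 140*m - 126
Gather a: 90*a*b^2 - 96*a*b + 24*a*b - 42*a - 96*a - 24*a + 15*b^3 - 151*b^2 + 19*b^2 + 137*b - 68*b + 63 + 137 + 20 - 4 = a*(90*b^2 - 72*b - 162) + 15*b^3 - 132*b^2 + 69*b + 216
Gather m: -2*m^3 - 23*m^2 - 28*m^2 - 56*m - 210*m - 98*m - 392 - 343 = -2*m^3 - 51*m^2 - 364*m - 735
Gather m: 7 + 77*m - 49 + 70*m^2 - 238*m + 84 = 70*m^2 - 161*m + 42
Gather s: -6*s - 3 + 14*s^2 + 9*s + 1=14*s^2 + 3*s - 2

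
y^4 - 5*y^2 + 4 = (y - 2)*(y - 1)*(y + 1)*(y + 2)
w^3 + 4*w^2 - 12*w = w*(w - 2)*(w + 6)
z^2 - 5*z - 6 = (z - 6)*(z + 1)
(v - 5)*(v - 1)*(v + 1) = v^3 - 5*v^2 - v + 5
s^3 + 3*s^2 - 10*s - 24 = (s - 3)*(s + 2)*(s + 4)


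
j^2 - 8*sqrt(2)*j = j*(j - 8*sqrt(2))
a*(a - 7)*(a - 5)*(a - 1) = a^4 - 13*a^3 + 47*a^2 - 35*a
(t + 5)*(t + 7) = t^2 + 12*t + 35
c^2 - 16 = (c - 4)*(c + 4)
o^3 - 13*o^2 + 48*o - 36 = (o - 6)^2*(o - 1)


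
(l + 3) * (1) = l + 3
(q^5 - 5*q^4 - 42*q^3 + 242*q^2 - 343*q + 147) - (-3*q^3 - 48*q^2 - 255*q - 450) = q^5 - 5*q^4 - 39*q^3 + 290*q^2 - 88*q + 597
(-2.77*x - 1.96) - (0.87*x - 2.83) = 0.87 - 3.64*x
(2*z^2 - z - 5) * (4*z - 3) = 8*z^3 - 10*z^2 - 17*z + 15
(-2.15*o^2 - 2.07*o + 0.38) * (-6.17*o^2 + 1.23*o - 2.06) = 13.2655*o^4 + 10.1274*o^3 - 0.461699999999999*o^2 + 4.7316*o - 0.7828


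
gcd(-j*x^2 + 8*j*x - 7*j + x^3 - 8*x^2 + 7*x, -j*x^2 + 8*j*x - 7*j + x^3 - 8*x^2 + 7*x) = -j*x^2 + 8*j*x - 7*j + x^3 - 8*x^2 + 7*x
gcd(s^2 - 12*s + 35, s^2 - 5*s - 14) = s - 7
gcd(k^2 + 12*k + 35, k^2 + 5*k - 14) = k + 7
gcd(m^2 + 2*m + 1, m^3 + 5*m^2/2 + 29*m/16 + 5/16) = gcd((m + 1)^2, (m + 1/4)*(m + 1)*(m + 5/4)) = m + 1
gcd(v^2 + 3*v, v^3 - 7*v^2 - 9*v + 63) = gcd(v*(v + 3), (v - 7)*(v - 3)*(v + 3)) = v + 3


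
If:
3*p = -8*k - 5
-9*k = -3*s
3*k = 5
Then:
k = 5/3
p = -55/9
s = 5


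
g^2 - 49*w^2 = (g - 7*w)*(g + 7*w)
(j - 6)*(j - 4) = j^2 - 10*j + 24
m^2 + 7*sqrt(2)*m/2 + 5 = (m + sqrt(2))*(m + 5*sqrt(2)/2)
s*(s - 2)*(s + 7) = s^3 + 5*s^2 - 14*s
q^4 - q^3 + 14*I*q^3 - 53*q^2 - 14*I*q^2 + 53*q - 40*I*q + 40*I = (q + 5*I)*(q + 8*I)*(-I*q + 1)*(I*q - I)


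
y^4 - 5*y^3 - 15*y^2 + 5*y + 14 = (y - 7)*(y - 1)*(y + 1)*(y + 2)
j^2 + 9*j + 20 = (j + 4)*(j + 5)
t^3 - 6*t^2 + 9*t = t*(t - 3)^2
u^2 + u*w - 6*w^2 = (u - 2*w)*(u + 3*w)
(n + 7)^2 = n^2 + 14*n + 49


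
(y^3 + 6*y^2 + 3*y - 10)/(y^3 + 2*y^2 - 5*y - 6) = (y^3 + 6*y^2 + 3*y - 10)/(y^3 + 2*y^2 - 5*y - 6)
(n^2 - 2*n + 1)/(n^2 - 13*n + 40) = (n^2 - 2*n + 1)/(n^2 - 13*n + 40)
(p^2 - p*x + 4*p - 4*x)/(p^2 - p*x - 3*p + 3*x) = (p + 4)/(p - 3)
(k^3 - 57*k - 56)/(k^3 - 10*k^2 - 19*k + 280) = (k^2 + 8*k + 7)/(k^2 - 2*k - 35)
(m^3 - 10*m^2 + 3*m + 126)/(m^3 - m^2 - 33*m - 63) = (m - 6)/(m + 3)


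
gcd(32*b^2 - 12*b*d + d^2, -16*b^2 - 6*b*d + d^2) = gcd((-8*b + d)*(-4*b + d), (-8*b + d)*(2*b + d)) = 8*b - d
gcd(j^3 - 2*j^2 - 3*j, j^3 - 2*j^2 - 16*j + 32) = 1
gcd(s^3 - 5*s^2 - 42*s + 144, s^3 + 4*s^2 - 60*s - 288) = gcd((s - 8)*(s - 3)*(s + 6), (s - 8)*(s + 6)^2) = s^2 - 2*s - 48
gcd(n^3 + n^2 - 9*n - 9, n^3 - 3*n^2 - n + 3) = n^2 - 2*n - 3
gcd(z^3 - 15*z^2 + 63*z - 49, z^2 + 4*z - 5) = z - 1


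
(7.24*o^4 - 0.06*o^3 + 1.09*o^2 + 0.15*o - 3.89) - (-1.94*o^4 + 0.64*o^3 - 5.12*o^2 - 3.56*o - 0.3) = 9.18*o^4 - 0.7*o^3 + 6.21*o^2 + 3.71*o - 3.59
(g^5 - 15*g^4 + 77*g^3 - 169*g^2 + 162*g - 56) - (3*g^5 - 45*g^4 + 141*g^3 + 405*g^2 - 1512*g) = -2*g^5 + 30*g^4 - 64*g^3 - 574*g^2 + 1674*g - 56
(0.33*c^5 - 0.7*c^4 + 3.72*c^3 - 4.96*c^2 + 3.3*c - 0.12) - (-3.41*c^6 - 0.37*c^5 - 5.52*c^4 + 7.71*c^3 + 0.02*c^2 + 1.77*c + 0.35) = 3.41*c^6 + 0.7*c^5 + 4.82*c^4 - 3.99*c^3 - 4.98*c^2 + 1.53*c - 0.47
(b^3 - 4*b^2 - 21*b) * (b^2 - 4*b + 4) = b^5 - 8*b^4 - b^3 + 68*b^2 - 84*b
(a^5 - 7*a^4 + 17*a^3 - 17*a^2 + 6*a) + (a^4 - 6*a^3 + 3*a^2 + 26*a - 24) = a^5 - 6*a^4 + 11*a^3 - 14*a^2 + 32*a - 24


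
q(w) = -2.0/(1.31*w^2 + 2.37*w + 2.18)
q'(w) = -2.0*(-2.62*w - 2.37)/(1.31*w^2 + 2.37*w + 2.18)^2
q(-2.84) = -0.33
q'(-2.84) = -0.28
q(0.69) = -0.45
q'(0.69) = 0.42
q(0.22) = -0.72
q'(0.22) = 0.77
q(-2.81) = -0.34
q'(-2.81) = -0.29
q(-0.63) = -1.66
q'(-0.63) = 0.99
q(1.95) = -0.17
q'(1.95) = 0.11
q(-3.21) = -0.25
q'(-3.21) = -0.19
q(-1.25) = -1.58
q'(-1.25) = -1.13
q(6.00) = -0.03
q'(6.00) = 0.01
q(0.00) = -0.92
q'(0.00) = 1.00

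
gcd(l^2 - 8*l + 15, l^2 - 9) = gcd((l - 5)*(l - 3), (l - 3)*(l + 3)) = l - 3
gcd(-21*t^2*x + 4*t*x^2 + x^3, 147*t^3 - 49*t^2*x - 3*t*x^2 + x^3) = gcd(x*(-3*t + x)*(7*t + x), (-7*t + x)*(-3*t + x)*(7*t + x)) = -21*t^2 + 4*t*x + x^2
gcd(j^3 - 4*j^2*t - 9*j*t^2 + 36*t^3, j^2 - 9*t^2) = -j^2 + 9*t^2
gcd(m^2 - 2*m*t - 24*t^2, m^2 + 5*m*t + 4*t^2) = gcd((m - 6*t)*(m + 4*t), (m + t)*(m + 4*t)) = m + 4*t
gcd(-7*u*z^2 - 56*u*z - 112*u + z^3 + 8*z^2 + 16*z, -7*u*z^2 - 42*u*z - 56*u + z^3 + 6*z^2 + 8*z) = -7*u*z - 28*u + z^2 + 4*z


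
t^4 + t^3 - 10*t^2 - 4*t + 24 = (t - 2)^2*(t + 2)*(t + 3)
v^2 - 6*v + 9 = (v - 3)^2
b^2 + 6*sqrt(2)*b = b*(b + 6*sqrt(2))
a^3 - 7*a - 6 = (a - 3)*(a + 1)*(a + 2)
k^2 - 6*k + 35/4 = (k - 7/2)*(k - 5/2)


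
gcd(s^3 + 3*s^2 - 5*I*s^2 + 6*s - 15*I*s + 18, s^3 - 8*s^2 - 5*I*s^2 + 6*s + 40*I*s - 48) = s^2 - 5*I*s + 6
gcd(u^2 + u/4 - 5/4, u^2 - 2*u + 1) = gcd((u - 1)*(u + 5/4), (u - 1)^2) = u - 1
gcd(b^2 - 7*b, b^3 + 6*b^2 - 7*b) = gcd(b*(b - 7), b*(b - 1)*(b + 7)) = b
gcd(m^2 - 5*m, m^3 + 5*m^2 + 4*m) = m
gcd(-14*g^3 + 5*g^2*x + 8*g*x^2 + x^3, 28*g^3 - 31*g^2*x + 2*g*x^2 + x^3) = -7*g^2 + 6*g*x + x^2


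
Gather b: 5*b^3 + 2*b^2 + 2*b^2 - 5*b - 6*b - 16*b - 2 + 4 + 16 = 5*b^3 + 4*b^2 - 27*b + 18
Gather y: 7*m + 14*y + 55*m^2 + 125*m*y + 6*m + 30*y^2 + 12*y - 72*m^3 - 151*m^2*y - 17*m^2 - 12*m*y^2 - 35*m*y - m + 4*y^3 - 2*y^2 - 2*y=-72*m^3 + 38*m^2 + 12*m + 4*y^3 + y^2*(28 - 12*m) + y*(-151*m^2 + 90*m + 24)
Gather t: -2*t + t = -t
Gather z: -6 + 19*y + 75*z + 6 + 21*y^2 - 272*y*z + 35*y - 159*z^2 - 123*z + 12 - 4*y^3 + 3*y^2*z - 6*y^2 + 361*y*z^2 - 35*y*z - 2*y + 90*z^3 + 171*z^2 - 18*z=-4*y^3 + 15*y^2 + 52*y + 90*z^3 + z^2*(361*y + 12) + z*(3*y^2 - 307*y - 66) + 12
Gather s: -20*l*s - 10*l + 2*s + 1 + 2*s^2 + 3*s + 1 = -10*l + 2*s^2 + s*(5 - 20*l) + 2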